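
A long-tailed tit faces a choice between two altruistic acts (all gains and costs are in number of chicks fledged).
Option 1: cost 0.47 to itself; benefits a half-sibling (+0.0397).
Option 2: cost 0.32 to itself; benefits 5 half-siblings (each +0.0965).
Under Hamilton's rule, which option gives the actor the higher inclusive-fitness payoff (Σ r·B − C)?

Option 1: r to a half-sibling = 0.25.
Option 1: Σ r·B − C = (1·0.25·0.0397) − 0.47 = -0.460075.
Option 2: r to a half-sibling = 0.25.
Option 2: Σ r·B − C = (5·0.25·0.0965) − 0.32 = -0.199375.
Option 2 has the higher net inclusive-fitness payoff.

Option 2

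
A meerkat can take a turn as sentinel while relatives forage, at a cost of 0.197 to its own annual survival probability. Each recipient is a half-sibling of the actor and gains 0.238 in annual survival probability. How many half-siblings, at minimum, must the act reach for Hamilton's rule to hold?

4

r to a half-sibling = 1/4 (half-sibs share one parent — one path of length 2: r = (1/2)^2 = 1/4).
Hamilton's rule: n·r·B > C  ⇒  n > C/(r·B) = 0.197/(0.25·0.238) = 3.311.
The smallest integer exceeding 3.311 is 4.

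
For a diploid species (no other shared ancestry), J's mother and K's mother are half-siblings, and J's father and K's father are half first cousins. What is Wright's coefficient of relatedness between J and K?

0.078125

Relatedness sums over independent paths through distinct common ancestors.
J and K are related in two ways: half first cousins through their mothers (r = 1/16) and half second cousins through their fathers (r = 1/64).
r = 1/16 + 1/64 = 5/64 = 0.078125.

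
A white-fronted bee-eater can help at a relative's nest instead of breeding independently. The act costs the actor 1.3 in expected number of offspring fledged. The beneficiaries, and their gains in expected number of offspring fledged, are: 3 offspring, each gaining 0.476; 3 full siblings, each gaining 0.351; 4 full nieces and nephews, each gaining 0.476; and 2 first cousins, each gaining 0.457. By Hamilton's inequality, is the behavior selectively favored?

Hamilton's rule: the trait is favored when the sum of r·B over every recipient exceeds the actor's cost C.
r to an offspring = 0.5 (one parent–offspring link: r = (1/2)^1 = 1/2).
r to a full sibling = 1/2 (full sibs share both parents — two paths of length 2: r = 2·(1/2)^2 = 1/2).
r to a full niece or nephew = 1/4 (full aunt/uncle↔niece/nephew: two paths of length 3 through the shared grandparent pair: r = 2·(1/2)^3 = 1/4).
r to a first cousin = 1/8 (first cousins share one grandparent pair — two paths of length 4: r = 2·(1/2)^4 = 1/8).
Summing one r·B term per recipient: 3·0.5·0.476 + 3·0.5·0.351 + 4·0.25·0.476 + 2·0.125·0.457 = 1.83075.
1.83075 > 1.3: the indirect benefit exceeds the cost.

Yes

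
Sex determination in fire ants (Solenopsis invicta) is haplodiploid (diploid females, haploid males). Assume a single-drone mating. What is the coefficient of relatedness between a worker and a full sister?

Haplodiploid full sisters inherit their father's entire haploid genome identically (contributing 1/2) and on average half of their mother's contribution (1/2 · 1/2 = 1/4); r = 1/2 + 1/4 = 3/4.

0.75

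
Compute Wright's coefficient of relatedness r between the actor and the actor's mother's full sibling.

Each parent–offspring link contributes a factor of 1/2, and independent paths through distinct common ancestors add.
Full aunt/uncle↔niece/nephew: two paths of length 3 through the shared grandparent pair: r = 2·(1/2)^3 = 1/4.

0.25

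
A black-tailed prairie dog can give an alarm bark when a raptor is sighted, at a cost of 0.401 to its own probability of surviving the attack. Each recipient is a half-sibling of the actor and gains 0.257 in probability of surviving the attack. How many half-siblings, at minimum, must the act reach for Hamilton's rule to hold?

7

r to a half-sibling = 1/4 (half-sibs share one parent — one path of length 2: r = (1/2)^2 = 1/4).
Hamilton's rule: n·r·B > C  ⇒  n > C/(r·B) = 0.401/(0.25·0.257) = 6.241.
The smallest integer exceeding 6.241 is 7.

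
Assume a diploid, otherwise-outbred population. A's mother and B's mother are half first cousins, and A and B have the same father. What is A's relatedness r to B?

Wright's path rule: contributions from independent ancestry routes add.
A and B are related in two ways: half second cousins through their mothers (r = 1/64) and half-sibs through their shared father (r = 1/4).
r = 1/64 + 1/4 = 17/64 = 0.265625.

0.265625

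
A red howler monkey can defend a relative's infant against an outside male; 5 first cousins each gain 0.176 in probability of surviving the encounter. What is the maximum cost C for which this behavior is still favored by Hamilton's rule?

r to a first cousin = 1/8 (first cousins share one grandparent pair — two paths of length 4: r = 2·(1/2)^4 = 1/8).
Hamilton's rule: n·r·B > C, so the trait is favored while C < n·r·B = 5·0.125·0.176 = 0.11.

0.11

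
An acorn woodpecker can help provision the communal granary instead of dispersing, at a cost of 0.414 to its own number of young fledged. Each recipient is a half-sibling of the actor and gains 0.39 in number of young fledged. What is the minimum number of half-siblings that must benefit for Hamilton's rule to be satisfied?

5

r to a half-sibling = 0.25 (half-sibs share one parent — one path of length 2: r = (1/2)^2 = 1/4).
Hamilton's rule: n·r·B > C  ⇒  n > C/(r·B) = 0.414/(0.25·0.39) = 4.246.
The smallest integer exceeding 4.246 is 5.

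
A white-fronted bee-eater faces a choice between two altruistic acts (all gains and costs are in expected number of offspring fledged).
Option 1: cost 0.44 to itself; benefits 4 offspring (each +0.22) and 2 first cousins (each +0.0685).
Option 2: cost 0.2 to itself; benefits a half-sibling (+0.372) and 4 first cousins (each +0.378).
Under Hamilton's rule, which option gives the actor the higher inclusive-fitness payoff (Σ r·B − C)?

Option 1: r to an offspring = 0.5.
Option 1: r to a first cousin = 0.125.
Option 1: Σ r·B − C = (4·0.5·0.22 + 2·0.125·0.0685) − 0.44 = 0.017125.
Option 2: r to a half-sibling = 0.25.
Option 2: r to a first cousin = 0.125.
Option 2: Σ r·B − C = (1·0.25·0.372 + 4·0.125·0.378) − 0.2 = 0.082.
Option 2 has the higher net inclusive-fitness payoff.

Option 2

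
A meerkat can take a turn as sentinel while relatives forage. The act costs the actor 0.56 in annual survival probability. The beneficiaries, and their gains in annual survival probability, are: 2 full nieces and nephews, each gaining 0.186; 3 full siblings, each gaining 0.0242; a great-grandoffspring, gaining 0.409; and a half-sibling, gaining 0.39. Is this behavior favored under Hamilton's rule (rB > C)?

Hamilton's rule: the trait is favored when the sum of r·B over every recipient exceeds the actor's cost C.
r to a full niece or nephew = 0.25 (full aunt/uncle↔niece/nephew: two paths of length 3 through the shared grandparent pair: r = 2·(1/2)^3 = 1/4).
r to a full sibling = 0.5 (full sibs share both parents — two paths of length 2: r = 2·(1/2)^2 = 1/2).
r to a great-grandoffspring = 0.125 (three parent–offspring links: r = (1/2)^3 = 1/8).
r to a half-sibling = 1/4 (half-sibs share one parent — one path of length 2: r = (1/2)^2 = 1/4).
Summing one r·B term per recipient: 2·0.25·0.186 + 3·0.5·0.0242 + 1·0.125·0.409 + 1·0.25·0.39 = 0.277925.
0.277925 < 0.56: the indirect benefit is less than the cost.

No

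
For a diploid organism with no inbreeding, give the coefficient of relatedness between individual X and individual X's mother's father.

Each parent–offspring link contributes a factor of 1/2, and independent paths through distinct common ancestors add.
Two parent–offspring links: r = (1/2)^2 = 1/4.

0.25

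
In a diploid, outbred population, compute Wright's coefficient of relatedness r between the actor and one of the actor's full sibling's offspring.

Each parent–offspring link contributes a factor of 1/2, and independent paths through distinct common ancestors add.
Full aunt/uncle↔niece/nephew: two paths of length 3 through the shared grandparent pair: r = 2·(1/2)^3 = 1/4.

0.25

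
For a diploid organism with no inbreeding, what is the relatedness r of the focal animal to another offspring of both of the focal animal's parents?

Each parent–offspring link contributes a factor of 1/2, and independent paths through distinct common ancestors add.
Full sibs share both parents — two paths of length 2: r = 2·(1/2)^2 = 1/2.

0.5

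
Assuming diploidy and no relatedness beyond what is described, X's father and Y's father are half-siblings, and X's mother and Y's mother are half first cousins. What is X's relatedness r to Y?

Wright's path rule: contributions from independent ancestry routes add.
X and Y are related in two ways: half first cousins through their fathers (r = 1/16) and half second cousins through their mothers (r = 1/64).
r = 1/16 + 1/64 = 5/64 = 0.078125.

0.078125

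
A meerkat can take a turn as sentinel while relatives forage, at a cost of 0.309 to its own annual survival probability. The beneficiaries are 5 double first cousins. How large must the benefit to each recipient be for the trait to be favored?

r to a double first cousin = 0.25 (double first cousins share both grandparent pairs — four paths of length 4: r = 4·(1/2)^4 = 1/4).
Hamilton's rule with n recipients of equal r: n·r·B > C, so B > C/(n·r) = 0.309/(5·0.25) = 0.2472.

0.2472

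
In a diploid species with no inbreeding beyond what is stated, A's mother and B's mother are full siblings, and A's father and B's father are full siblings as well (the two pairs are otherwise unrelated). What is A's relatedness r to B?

0.25

With two independent routes of shared ancestry, r is the sum of the two contributions.
A and B are related in two ways: first cousins through their mothers (r = 1/8) and first cousins through their fathers (r = 1/8) — i.e. double first cousins.
r = 1/8 + 1/8 = 0.25.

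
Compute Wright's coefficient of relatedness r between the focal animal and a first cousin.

Each parent–offspring link contributes a factor of 1/2, and independent paths through distinct common ancestors add.
First cousins share one grandparent pair — two paths of length 4: r = 2·(1/2)^4 = 1/8.

0.125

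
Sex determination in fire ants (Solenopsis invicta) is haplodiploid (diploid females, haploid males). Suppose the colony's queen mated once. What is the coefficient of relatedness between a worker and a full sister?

0.75

Haplodiploid full sisters inherit their father's entire haploid genome identically (contributing 1/2) and on average half of their mother's contribution (1/2 · 1/2 = 1/4); r = 1/2 + 1/4 = 3/4.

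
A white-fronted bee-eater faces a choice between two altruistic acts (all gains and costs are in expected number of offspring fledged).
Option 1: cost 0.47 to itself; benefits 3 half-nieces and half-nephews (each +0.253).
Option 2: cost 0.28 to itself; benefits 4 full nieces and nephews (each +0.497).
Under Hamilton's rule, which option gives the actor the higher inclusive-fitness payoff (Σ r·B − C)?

Option 2

Option 1: r to a half-niece or half-nephew = 0.125.
Option 1: Σ r·B − C = (3·0.125·0.253) − 0.47 = -0.375125.
Option 2: r to a full niece or nephew = 0.25.
Option 2: Σ r·B − C = (4·0.25·0.497) − 0.28 = 0.217.
Option 2 has the higher net inclusive-fitness payoff.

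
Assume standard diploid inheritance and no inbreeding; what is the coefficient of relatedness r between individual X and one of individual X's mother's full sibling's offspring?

Each parent–offspring link contributes a factor of 1/2, and independent paths through distinct common ancestors add.
First cousins share one grandparent pair — two paths of length 4: r = 2·(1/2)^4 = 1/8.

0.125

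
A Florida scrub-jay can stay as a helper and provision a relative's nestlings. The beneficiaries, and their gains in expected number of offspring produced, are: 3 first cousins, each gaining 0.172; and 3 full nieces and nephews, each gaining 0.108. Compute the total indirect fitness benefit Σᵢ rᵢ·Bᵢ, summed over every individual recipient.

0.1455

r to a first cousin = 1/8 (first cousins share one grandparent pair — two paths of length 4: r = 2·(1/2)^4 = 1/8).
r to a full niece or nephew = 0.25 (full aunt/uncle↔niece/nephew: two paths of length 3 through the shared grandparent pair: r = 2·(1/2)^3 = 1/4).
Summing one r·B term per recipient: 3·0.125·0.172 + 3·0.25·0.108 = 0.1455.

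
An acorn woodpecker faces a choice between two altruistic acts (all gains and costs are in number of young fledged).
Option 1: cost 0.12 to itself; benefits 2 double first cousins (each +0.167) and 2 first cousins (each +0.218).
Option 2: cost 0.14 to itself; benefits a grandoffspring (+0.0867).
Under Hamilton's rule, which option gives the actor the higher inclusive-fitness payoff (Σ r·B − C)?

Option 1

Option 1: r to a double first cousin = 0.25.
Option 1: r to a first cousin = 0.125.
Option 1: Σ r·B − C = (2·0.25·0.167 + 2·0.125·0.218) − 0.12 = 0.018.
Option 2: r to a grandoffspring = 0.25.
Option 2: Σ r·B − C = (1·0.25·0.0867) − 0.14 = -0.118325.
Option 1 has the higher net inclusive-fitness payoff.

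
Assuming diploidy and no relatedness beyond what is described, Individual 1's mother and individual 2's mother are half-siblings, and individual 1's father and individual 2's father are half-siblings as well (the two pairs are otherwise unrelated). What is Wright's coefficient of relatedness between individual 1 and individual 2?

Independent pedigree routes through distinct common ancestors add.
Individual 1 and individual 2 are related in two ways: half first cousins through their mothers (r = 1/16) and half first cousins through their fathers (r = 1/16).
r = 1/16 + 1/16 = 1/8 = 0.125.

0.125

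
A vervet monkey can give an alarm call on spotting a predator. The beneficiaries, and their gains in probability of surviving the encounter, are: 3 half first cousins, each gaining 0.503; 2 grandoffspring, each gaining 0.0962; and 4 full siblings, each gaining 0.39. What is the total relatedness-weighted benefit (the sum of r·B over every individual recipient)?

0.9224125

r to a half first cousin = 1/16 (half first cousins share one grandparent — one path of length 4: r = (1/2)^4 = 1/16).
r to a grandoffspring = 1/4 (two parent–offspring links: r = (1/2)^2 = 1/4).
r to a full sibling = 0.5 (full sibs share both parents — two paths of length 2: r = 2·(1/2)^2 = 1/2).
Summing one r·B term per recipient: 3·0.0625·0.503 + 2·0.25·0.0962 + 4·0.5·0.39 = 0.9224125.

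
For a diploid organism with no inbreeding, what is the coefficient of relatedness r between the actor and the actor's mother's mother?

Each parent–offspring link contributes a factor of 1/2, and independent paths through distinct common ancestors add.
Two parent–offspring links: r = (1/2)^2 = 1/4.

0.25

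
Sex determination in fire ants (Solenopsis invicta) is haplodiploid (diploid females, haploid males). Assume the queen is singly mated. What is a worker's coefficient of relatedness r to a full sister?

Haplodiploid full sisters inherit their father's entire haploid genome identically (contributing 1/2) and on average half of their mother's contribution (1/2 · 1/2 = 1/4); r = 1/2 + 1/4 = 3/4.

0.75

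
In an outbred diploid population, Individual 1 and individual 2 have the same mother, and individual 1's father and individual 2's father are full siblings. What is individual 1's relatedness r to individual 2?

Independent pedigree routes through distinct common ancestors add.
Individual 1 and individual 2 are related in two ways: half-sibs through their shared mother (r = 1/4) and first cousins through their fathers (r = 1/8).
r = 1/4 + 1/8 = 3/8 = 0.375.

0.375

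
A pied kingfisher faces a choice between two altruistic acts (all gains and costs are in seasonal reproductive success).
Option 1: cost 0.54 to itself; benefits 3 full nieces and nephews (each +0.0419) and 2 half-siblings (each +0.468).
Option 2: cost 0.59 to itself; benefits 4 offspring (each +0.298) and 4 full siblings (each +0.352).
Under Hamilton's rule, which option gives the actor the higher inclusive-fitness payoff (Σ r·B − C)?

Option 1: r to a full niece or nephew = 0.25.
Option 1: r to a half-sibling = 0.25.
Option 1: Σ r·B − C = (3·0.25·0.0419 + 2·0.25·0.468) − 0.54 = -0.274575.
Option 2: r to an offspring = 0.5.
Option 2: r to a full sibling = 0.5.
Option 2: Σ r·B − C = (4·0.5·0.298 + 4·0.5·0.352) − 0.59 = 0.71.
Option 2 has the higher net inclusive-fitness payoff.

Option 2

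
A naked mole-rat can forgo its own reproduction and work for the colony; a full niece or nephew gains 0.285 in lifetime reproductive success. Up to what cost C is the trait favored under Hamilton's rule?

0.07125

r to a full niece or nephew = 1/4 (full aunt/uncle↔niece/nephew: two paths of length 3 through the shared grandparent pair: r = 2·(1/2)^3 = 1/4).
Hamilton's rule: n·r·B > C, so the trait is favored while C < n·r·B = 1·0.25·0.285 = 0.07125.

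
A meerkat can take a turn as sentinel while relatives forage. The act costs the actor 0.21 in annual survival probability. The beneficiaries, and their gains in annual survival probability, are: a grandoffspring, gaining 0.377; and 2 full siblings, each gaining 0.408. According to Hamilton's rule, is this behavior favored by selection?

Hamilton's rule: the trait is favored when the sum of r·B over every recipient exceeds the actor's cost C.
r to a grandoffspring = 1/4 (two parent–offspring links: r = (1/2)^2 = 1/4).
r to a full sibling = 1/2 (full sibs share both parents — two paths of length 2: r = 2·(1/2)^2 = 1/2).
Summing one r·B term per recipient: 1·0.25·0.377 + 2·0.5·0.408 = 0.50225.
0.50225 > 0.21: the indirect benefit exceeds the cost.

Yes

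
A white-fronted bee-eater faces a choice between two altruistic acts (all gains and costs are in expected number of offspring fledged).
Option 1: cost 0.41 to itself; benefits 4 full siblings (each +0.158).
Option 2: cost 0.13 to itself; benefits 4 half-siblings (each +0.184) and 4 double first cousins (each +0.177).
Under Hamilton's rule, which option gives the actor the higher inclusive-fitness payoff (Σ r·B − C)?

Option 1: r to a full sibling = 0.5.
Option 1: Σ r·B − C = (4·0.5·0.158) − 0.41 = -0.094.
Option 2: r to a half-sibling = 0.25.
Option 2: r to a double first cousin = 0.25.
Option 2: Σ r·B − C = (4·0.25·0.184 + 4·0.25·0.177) − 0.13 = 0.231.
Option 2 has the higher net inclusive-fitness payoff.

Option 2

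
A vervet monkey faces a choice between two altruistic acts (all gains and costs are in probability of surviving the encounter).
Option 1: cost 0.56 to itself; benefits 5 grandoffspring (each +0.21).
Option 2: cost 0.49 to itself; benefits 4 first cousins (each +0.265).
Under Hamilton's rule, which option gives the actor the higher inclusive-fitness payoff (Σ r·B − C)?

Option 1: r to a grandoffspring = 0.25.
Option 1: Σ r·B − C = (5·0.25·0.21) − 0.56 = -0.2975.
Option 2: r to a first cousin = 0.125.
Option 2: Σ r·B − C = (4·0.125·0.265) − 0.49 = -0.3575.
Option 1 has the higher net inclusive-fitness payoff.

Option 1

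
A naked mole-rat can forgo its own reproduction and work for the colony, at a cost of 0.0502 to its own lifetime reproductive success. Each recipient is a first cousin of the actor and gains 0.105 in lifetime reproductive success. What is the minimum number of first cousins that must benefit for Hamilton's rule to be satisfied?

r to a first cousin = 0.125 (first cousins share one grandparent pair — two paths of length 4: r = 2·(1/2)^4 = 1/8).
Hamilton's rule: n·r·B > C  ⇒  n > C/(r·B) = 0.0502/(0.125·0.105) = 3.825.
The smallest integer exceeding 3.825 is 4.

4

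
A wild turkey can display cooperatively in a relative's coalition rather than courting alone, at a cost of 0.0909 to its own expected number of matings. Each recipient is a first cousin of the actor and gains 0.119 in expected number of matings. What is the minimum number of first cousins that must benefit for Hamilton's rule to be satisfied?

r to a first cousin = 1/8 (first cousins share one grandparent pair — two paths of length 4: r = 2·(1/2)^4 = 1/8).
Hamilton's rule: n·r·B > C  ⇒  n > C/(r·B) = 0.0909/(0.125·0.119) = 6.111.
The smallest integer exceeding 6.111 is 7.

7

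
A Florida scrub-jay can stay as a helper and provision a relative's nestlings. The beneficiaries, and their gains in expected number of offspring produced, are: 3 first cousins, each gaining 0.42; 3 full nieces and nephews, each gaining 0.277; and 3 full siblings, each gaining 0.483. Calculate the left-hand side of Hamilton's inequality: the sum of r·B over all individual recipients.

r to a first cousin = 0.125 (first cousins share one grandparent pair — two paths of length 4: r = 2·(1/2)^4 = 1/8).
r to a full niece or nephew = 1/4 (full aunt/uncle↔niece/nephew: two paths of length 3 through the shared grandparent pair: r = 2·(1/2)^3 = 1/4).
r to a full sibling = 1/2 (full sibs share both parents — two paths of length 2: r = 2·(1/2)^2 = 1/2).
Summing one r·B term per recipient: 3·0.125·0.42 + 3·0.25·0.277 + 3·0.5·0.483 = 1.08975.

1.08975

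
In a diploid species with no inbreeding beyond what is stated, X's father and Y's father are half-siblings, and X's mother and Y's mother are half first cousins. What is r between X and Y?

0.078125

Relatedness sums over independent paths through distinct common ancestors.
X and Y are related in two ways: half first cousins through their fathers (r = 1/16) and half second cousins through their mothers (r = 1/64).
r = 1/16 + 1/64 = 5/64 = 0.078125.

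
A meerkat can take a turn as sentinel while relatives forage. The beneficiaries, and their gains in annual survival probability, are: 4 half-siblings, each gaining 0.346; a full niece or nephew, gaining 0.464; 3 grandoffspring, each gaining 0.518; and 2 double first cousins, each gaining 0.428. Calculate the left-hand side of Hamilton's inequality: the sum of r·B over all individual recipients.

1.0645

r to a half-sibling = 1/4 (half-sibs share one parent — one path of length 2: r = (1/2)^2 = 1/4).
r to a full niece or nephew = 0.25 (full aunt/uncle↔niece/nephew: two paths of length 3 through the shared grandparent pair: r = 2·(1/2)^3 = 1/4).
r to a grandoffspring = 1/4 (two parent–offspring links: r = (1/2)^2 = 1/4).
r to a double first cousin = 0.25 (double first cousins share both grandparent pairs — four paths of length 4: r = 4·(1/2)^4 = 1/4).
Summing one r·B term per recipient: 4·0.25·0.346 + 1·0.25·0.464 + 3·0.25·0.518 + 2·0.25·0.428 = 1.0645.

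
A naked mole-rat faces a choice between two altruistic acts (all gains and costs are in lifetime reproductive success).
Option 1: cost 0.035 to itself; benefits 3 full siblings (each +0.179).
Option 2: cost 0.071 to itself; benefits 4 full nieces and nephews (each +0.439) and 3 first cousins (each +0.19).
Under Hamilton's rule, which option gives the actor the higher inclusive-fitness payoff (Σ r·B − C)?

Option 2

Option 1: r to a full sibling = 0.5.
Option 1: Σ r·B − C = (3·0.5·0.179) − 0.035 = 0.2335.
Option 2: r to a full niece or nephew = 0.25.
Option 2: r to a first cousin = 0.125.
Option 2: Σ r·B − C = (4·0.25·0.439 + 3·0.125·0.19) − 0.071 = 0.43925.
Option 2 has the higher net inclusive-fitness payoff.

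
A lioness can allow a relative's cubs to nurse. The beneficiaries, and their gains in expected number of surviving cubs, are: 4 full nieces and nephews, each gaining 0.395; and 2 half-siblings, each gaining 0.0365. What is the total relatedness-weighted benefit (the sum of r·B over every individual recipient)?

r to a full niece or nephew = 0.25 (full aunt/uncle↔niece/nephew: two paths of length 3 through the shared grandparent pair: r = 2·(1/2)^3 = 1/4).
r to a half-sibling = 0.25 (half-sibs share one parent — one path of length 2: r = (1/2)^2 = 1/4).
Summing one r·B term per recipient: 4·0.25·0.395 + 2·0.25·0.0365 = 0.41325.

0.41325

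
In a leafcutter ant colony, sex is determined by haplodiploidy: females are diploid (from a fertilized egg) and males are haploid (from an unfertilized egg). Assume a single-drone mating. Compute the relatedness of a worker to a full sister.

0.75

Haplodiploid full sisters inherit their father's entire haploid genome identically (contributing 1/2) and on average half of their mother's contribution (1/2 · 1/2 = 1/4); r = 1/2 + 1/4 = 3/4.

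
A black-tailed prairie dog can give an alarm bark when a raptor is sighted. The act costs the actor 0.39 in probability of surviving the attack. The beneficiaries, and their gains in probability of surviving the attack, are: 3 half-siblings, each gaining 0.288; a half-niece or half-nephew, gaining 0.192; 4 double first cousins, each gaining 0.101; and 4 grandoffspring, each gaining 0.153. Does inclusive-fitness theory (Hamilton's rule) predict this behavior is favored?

Yes

Hamilton's rule: the trait is favored when the sum of r·B over every recipient exceeds the actor's cost C.
r to a half-sibling = 0.25 (half-sibs share one parent — one path of length 2: r = (1/2)^2 = 1/4).
r to a half-niece or half-nephew = 1/8 (half-aunt/uncle↔niece/nephew: one path of length 3: r = (1/2)^3 = 1/8).
r to a double first cousin = 1/4 (double first cousins share both grandparent pairs — four paths of length 4: r = 4·(1/2)^4 = 1/4).
r to a grandoffspring = 0.25 (two parent–offspring links: r = (1/2)^2 = 1/4).
Summing one r·B term per recipient: 3·0.25·0.288 + 1·0.125·0.192 + 4·0.25·0.101 + 4·0.25·0.153 = 0.494.
0.494 > 0.39: the indirect benefit exceeds the cost.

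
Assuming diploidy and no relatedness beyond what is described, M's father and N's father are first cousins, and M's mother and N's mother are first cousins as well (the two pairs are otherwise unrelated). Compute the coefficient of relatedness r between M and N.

0.0625

With two independent routes of shared ancestry, r is the sum of the two contributions.
M and N are related in two ways: second cousins through their fathers (r = 1/32) and second cousins through their mothers (r = 1/32).
r = 1/32 + 1/32 = 1/16 = 0.0625.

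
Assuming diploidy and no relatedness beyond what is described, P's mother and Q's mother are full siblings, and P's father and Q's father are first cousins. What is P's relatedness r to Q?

0.15625

Relatedness sums over independent paths through distinct common ancestors.
P and Q are related in two ways: first cousins through their mothers (r = 1/8) and second cousins through their fathers (r = 1/32).
r = 1/8 + 1/32 = 5/32 = 0.15625.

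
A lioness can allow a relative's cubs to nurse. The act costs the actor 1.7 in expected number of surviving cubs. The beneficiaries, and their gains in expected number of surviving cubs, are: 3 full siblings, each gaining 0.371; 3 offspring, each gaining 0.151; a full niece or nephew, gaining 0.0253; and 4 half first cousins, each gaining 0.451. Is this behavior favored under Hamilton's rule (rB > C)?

No

Hamilton's rule: the trait is favored when the sum of r·B over every recipient exceeds the actor's cost C.
r to a full sibling = 0.5 (full sibs share both parents — two paths of length 2: r = 2·(1/2)^2 = 1/2).
r to an offspring = 1/2 (one parent–offspring link: r = (1/2)^1 = 1/2).
r to a full niece or nephew = 1/4 (full aunt/uncle↔niece/nephew: two paths of length 3 through the shared grandparent pair: r = 2·(1/2)^3 = 1/4).
r to a half first cousin = 1/16 (half first cousins share one grandparent — one path of length 4: r = (1/2)^4 = 1/16).
Summing one r·B term per recipient: 3·0.5·0.371 + 3·0.5·0.151 + 1·0.25·0.0253 + 4·0.0625·0.451 = 0.902075.
0.902075 < 1.7: the indirect benefit is less than the cost.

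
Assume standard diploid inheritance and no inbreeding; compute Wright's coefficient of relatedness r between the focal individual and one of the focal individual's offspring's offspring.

Each parent–offspring link contributes a factor of 1/2, and independent paths through distinct common ancestors add.
Two parent–offspring links: r = (1/2)^2 = 1/4.

0.25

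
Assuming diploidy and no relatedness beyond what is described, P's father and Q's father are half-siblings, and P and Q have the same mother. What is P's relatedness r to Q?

Independent pedigree routes through distinct common ancestors add.
P and Q are related in two ways: half first cousins through their fathers (r = 1/16) and half-sibs through their shared mother (r = 1/4).
r = 1/16 + 1/4 = 0.3125.

0.3125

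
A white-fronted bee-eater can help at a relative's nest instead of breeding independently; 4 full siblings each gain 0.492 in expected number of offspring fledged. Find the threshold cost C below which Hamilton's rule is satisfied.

r to a full sibling = 1/2 (full sibs share both parents — two paths of length 2: r = 2·(1/2)^2 = 1/2).
Hamilton's rule: n·r·B > C, so the trait is favored while C < n·r·B = 4·0.5·0.492 = 0.984.

0.984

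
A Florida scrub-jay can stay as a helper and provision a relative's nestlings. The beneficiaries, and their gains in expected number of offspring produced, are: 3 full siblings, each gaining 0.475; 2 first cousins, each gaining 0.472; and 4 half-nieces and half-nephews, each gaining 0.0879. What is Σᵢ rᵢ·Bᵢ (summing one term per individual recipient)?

r to a full sibling = 0.5 (full sibs share both parents — two paths of length 2: r = 2·(1/2)^2 = 1/2).
r to a first cousin = 0.125 (first cousins share one grandparent pair — two paths of length 4: r = 2·(1/2)^4 = 1/8).
r to a half-niece or half-nephew = 0.125 (half-aunt/uncle↔niece/nephew: one path of length 3: r = (1/2)^3 = 1/8).
Summing one r·B term per recipient: 3·0.5·0.475 + 2·0.125·0.472 + 4·0.125·0.0879 = 0.87445.

0.87445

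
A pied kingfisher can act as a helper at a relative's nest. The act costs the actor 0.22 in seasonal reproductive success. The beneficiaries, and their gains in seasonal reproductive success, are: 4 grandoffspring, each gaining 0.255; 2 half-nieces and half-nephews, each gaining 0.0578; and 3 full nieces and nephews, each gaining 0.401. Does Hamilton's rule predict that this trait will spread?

Hamilton's rule: the trait is favored when the sum of r·B over every recipient exceeds the actor's cost C.
r to a grandoffspring = 1/4 (two parent–offspring links: r = (1/2)^2 = 1/4).
r to a half-niece or half-nephew = 1/8 (half-aunt/uncle↔niece/nephew: one path of length 3: r = (1/2)^3 = 1/8).
r to a full niece or nephew = 1/4 (full aunt/uncle↔niece/nephew: two paths of length 3 through the shared grandparent pair: r = 2·(1/2)^3 = 1/4).
Summing one r·B term per recipient: 4·0.25·0.255 + 2·0.125·0.0578 + 3·0.25·0.401 = 0.5702.
0.5702 > 0.22: the indirect benefit exceeds the cost.

Yes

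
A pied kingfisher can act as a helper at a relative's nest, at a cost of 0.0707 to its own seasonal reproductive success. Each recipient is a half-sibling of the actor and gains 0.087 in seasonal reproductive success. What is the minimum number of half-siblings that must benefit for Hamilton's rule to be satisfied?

4

r to a half-sibling = 0.25 (half-sibs share one parent — one path of length 2: r = (1/2)^2 = 1/4).
Hamilton's rule: n·r·B > C  ⇒  n > C/(r·B) = 0.0707/(0.25·0.087) = 3.251.
The smallest integer exceeding 3.251 is 4.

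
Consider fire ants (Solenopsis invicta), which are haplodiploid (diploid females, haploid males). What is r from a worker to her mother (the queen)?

0.5

One meiotic link between diploid queen and diploid daughter: r = 1/2.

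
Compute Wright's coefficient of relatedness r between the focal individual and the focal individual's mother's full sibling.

Each parent–offspring link contributes a factor of 1/2, and independent paths through distinct common ancestors add.
Full aunt/uncle↔niece/nephew: two paths of length 3 through the shared grandparent pair: r = 2·(1/2)^3 = 1/4.

0.25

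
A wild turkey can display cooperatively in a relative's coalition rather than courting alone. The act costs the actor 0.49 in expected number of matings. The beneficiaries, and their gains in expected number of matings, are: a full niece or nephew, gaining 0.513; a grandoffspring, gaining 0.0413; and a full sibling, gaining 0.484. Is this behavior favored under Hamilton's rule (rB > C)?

Hamilton's rule: the trait is favored when the sum of r·B over every recipient exceeds the actor's cost C.
r to a full niece or nephew = 0.25 (full aunt/uncle↔niece/nephew: two paths of length 3 through the shared grandparent pair: r = 2·(1/2)^3 = 1/4).
r to a grandoffspring = 0.25 (two parent–offspring links: r = (1/2)^2 = 1/4).
r to a full sibling = 1/2 (full sibs share both parents — two paths of length 2: r = 2·(1/2)^2 = 1/2).
Summing one r·B term per recipient: 1·0.25·0.513 + 1·0.25·0.0413 + 1·0.5·0.484 = 0.380575.
0.380575 < 0.49: the indirect benefit is less than the cost.

No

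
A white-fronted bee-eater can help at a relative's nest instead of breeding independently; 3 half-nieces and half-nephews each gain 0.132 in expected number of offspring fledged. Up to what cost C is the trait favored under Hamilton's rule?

r to a half-niece or half-nephew = 1/8 (half-aunt/uncle↔niece/nephew: one path of length 3: r = (1/2)^3 = 1/8).
Hamilton's rule: n·r·B > C, so the trait is favored while C < n·r·B = 3·0.125·0.132 = 0.0495.

0.0495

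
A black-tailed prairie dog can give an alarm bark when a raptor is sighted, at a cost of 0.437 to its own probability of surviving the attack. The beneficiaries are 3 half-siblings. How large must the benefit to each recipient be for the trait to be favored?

r to a half-sibling = 1/4 (half-sibs share one parent — one path of length 2: r = (1/2)^2 = 1/4).
Hamilton's rule with n recipients of equal r: n·r·B > C, so B > C/(n·r) = 0.437/(3·0.25) = 0.5827.

0.5827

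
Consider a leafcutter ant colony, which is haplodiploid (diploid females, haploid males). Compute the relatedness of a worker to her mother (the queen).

One meiotic link between diploid queen and diploid daughter: r = 1/2.

0.5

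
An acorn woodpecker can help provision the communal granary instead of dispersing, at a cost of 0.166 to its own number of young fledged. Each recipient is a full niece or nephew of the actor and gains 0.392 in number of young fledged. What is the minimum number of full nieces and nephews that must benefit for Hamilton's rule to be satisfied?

r to a full niece or nephew = 0.25 (full aunt/uncle↔niece/nephew: two paths of length 3 through the shared grandparent pair: r = 2·(1/2)^3 = 1/4).
Hamilton's rule: n·r·B > C  ⇒  n > C/(r·B) = 0.166/(0.25·0.392) = 1.694.
The smallest integer exceeding 1.694 is 2.

2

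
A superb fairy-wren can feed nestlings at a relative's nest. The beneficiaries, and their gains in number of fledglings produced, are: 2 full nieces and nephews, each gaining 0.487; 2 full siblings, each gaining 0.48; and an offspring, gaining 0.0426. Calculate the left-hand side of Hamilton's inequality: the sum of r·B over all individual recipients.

0.7448

r to a full niece or nephew = 0.25 (full aunt/uncle↔niece/nephew: two paths of length 3 through the shared grandparent pair: r = 2·(1/2)^3 = 1/4).
r to a full sibling = 1/2 (full sibs share both parents — two paths of length 2: r = 2·(1/2)^2 = 1/2).
r to an offspring = 0.5 (one parent–offspring link: r = (1/2)^1 = 1/2).
Summing one r·B term per recipient: 2·0.25·0.487 + 2·0.5·0.48 + 1·0.5·0.0426 = 0.7448.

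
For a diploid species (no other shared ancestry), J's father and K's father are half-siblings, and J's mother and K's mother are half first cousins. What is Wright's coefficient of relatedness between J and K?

Relatedness sums over independent paths through distinct common ancestors.
J and K are related in two ways: half first cousins through their fathers (r = 1/16) and half second cousins through their mothers (r = 1/64).
r = 1/16 + 1/64 = 5/64 = 0.078125.

0.078125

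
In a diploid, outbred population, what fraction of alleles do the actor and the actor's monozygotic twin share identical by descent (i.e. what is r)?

Each parent–offspring link contributes a factor of 1/2, and independent paths through distinct common ancestors add.
Monozygotic twins share every allele identical by descent: r = 1.

1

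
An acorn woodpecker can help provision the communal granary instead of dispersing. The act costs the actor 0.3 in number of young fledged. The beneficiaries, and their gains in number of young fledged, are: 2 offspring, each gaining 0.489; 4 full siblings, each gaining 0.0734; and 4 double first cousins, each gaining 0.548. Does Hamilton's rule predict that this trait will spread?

Yes

Hamilton's rule: the trait is favored when the sum of r·B over every recipient exceeds the actor's cost C.
r to an offspring = 0.5 (one parent–offspring link: r = (1/2)^1 = 1/2).
r to a full sibling = 1/2 (full sibs share both parents — two paths of length 2: r = 2·(1/2)^2 = 1/2).
r to a double first cousin = 0.25 (double first cousins share both grandparent pairs — four paths of length 4: r = 4·(1/2)^4 = 1/4).
Summing one r·B term per recipient: 2·0.5·0.489 + 4·0.5·0.0734 + 4·0.25·0.548 = 1.1838.
1.1838 > 0.3: the indirect benefit exceeds the cost.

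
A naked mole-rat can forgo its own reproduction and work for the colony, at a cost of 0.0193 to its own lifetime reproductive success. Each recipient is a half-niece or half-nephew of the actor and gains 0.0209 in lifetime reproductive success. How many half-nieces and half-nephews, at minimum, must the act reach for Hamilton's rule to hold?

8

r to a half-niece or half-nephew = 1/8 (half-aunt/uncle↔niece/nephew: one path of length 3: r = (1/2)^3 = 1/8).
Hamilton's rule: n·r·B > C  ⇒  n > C/(r·B) = 0.0193/(0.125·0.0209) = 7.388.
The smallest integer exceeding 7.388 is 8.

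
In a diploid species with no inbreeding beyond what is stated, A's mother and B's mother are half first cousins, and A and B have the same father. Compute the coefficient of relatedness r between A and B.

0.265625

Relatedness sums over independent paths through distinct common ancestors.
A and B are related in two ways: half second cousins through their mothers (r = 1/64) and half-sibs through their shared father (r = 1/4).
r = 1/64 + 1/4 = 17/64 = 0.265625.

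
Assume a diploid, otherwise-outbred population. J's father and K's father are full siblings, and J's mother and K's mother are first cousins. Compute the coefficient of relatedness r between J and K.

0.15625

With two independent routes of shared ancestry, r is the sum of the two contributions.
J and K are related in two ways: first cousins through their fathers (r = 1/8) and second cousins through their mothers (r = 1/32).
r = 1/8 + 1/32 = 5/32 = 0.15625.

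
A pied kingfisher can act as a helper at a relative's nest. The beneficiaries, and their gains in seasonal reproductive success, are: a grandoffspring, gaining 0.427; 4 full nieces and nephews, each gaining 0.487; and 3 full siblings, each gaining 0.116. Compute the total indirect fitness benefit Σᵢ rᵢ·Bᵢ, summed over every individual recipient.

r to a grandoffspring = 1/4 (two parent–offspring links: r = (1/2)^2 = 1/4).
r to a full niece or nephew = 1/4 (full aunt/uncle↔niece/nephew: two paths of length 3 through the shared grandparent pair: r = 2·(1/2)^3 = 1/4).
r to a full sibling = 1/2 (full sibs share both parents — two paths of length 2: r = 2·(1/2)^2 = 1/2).
Summing one r·B term per recipient: 1·0.25·0.427 + 4·0.25·0.487 + 3·0.5·0.116 = 0.76775.

0.76775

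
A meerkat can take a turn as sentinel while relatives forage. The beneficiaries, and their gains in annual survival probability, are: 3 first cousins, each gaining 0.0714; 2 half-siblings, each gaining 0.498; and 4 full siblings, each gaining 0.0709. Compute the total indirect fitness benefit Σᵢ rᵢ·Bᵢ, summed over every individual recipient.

0.417575

r to a first cousin = 1/8 (first cousins share one grandparent pair — two paths of length 4: r = 2·(1/2)^4 = 1/8).
r to a half-sibling = 0.25 (half-sibs share one parent — one path of length 2: r = (1/2)^2 = 1/4).
r to a full sibling = 1/2 (full sibs share both parents — two paths of length 2: r = 2·(1/2)^2 = 1/2).
Summing one r·B term per recipient: 3·0.125·0.0714 + 2·0.25·0.498 + 4·0.5·0.0709 = 0.417575.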